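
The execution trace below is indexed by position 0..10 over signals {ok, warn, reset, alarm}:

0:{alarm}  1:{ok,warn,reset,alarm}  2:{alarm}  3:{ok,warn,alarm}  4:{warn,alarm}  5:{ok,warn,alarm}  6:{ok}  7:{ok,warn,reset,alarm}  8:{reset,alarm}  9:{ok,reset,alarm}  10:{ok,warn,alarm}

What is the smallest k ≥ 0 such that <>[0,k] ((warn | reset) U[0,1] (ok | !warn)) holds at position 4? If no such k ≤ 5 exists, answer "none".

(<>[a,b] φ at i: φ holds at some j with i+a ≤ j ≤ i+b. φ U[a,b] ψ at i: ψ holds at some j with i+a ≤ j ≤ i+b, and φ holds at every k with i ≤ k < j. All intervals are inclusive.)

Scan j = 4,5,… for ((warn | reset) U[0,1] (ok | !warn)):
  j=4: holds
First hit at j=4, so smallest k = 4-4 = 0.

0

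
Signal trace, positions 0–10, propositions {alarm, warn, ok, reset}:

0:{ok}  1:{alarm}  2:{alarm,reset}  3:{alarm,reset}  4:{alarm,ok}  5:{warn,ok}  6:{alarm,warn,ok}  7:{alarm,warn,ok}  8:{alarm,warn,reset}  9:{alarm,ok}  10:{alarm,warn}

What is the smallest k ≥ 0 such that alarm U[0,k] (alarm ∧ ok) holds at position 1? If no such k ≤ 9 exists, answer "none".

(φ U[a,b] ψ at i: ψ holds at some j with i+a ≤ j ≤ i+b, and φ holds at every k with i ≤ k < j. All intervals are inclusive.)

Need earliest j ≥ 1 with (alarm ∧ ok), and alarm at every k in [1,j-1].
  j=1: rhs fails.
  j=2: rhs fails.
  j=3: rhs fails.
  j=4: rhs holds; lhs holds on [1,3]. k = 3.

3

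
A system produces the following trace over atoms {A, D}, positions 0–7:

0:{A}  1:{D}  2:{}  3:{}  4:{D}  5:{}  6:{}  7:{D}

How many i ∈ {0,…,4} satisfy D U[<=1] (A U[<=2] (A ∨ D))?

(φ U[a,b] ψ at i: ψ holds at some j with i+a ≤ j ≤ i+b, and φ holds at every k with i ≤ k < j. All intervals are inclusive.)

3

Evaluate at each i in [0,4]:
  i=0: ✓ (rhs at j=0)
  i=1: ✓ (rhs at j=1)
  i=2: ✗ (no rhs in [2,3])
  i=3: ✗ (lhs fails at k=3 before rhs at j=4)
  i=4: ✓ (rhs at j=4)
Positions where it holds: {0, 1, 4} → 3.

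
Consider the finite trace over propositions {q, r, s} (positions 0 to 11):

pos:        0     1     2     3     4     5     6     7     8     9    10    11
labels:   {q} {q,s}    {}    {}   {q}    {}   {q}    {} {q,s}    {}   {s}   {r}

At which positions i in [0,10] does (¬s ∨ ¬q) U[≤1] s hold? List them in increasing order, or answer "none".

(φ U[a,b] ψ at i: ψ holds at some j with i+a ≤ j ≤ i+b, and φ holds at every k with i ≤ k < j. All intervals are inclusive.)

0, 1, 7, 8, 9, 10

Evaluate at each i in [0,10]:
  i=0: ✓ (rhs at j=1; lhs holds on [0,0])
  i=1: ✓ (rhs at j=1)
  i=2: ✗ (no rhs in [2,3])
  i=3: ✗ (no rhs in [3,4])
  i=4: ✗ (no rhs in [4,5])
  i=5: ✗ (no rhs in [5,6])
  i=6: ✗ (no rhs in [6,7])
  i=7: ✓ (rhs at j=8; lhs holds on [7,7])
  i=8: ✓ (rhs at j=8)
  i=9: ✓ (rhs at j=10; lhs holds on [9,9])
  i=10: ✓ (rhs at j=10)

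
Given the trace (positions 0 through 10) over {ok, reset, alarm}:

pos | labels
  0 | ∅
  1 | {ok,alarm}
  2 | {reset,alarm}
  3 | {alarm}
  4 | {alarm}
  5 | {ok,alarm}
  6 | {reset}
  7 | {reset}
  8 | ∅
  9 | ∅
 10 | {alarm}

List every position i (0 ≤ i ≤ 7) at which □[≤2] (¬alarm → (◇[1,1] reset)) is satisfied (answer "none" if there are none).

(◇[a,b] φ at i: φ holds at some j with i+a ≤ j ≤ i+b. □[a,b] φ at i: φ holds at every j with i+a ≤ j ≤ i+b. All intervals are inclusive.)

1, 2, 3, 4

Evaluate at each i in [0,7]:
  i=0: ✗ (fails at j=0)
  i=1: ✓ (all of [1,3])
  i=2: ✓ (all of [2,4])
  i=3: ✓ (all of [3,5])
  i=4: ✓ (all of [4,6])
  i=5: ✗ (fails at j=7)
  i=6: ✗ (fails at j=7)
  i=7: ✗ (fails at j=7)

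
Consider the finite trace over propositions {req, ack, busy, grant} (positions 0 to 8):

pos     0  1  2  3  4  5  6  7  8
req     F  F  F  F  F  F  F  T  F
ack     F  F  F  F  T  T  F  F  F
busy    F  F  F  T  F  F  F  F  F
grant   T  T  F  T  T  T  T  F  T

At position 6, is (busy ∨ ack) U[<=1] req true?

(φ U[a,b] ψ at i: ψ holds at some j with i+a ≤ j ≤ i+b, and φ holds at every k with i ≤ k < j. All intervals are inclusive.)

No

Need some j in [6,7] with req, and (busy ∨ ack) at every k in [6,j-1].
  j=6: req false.
  j=7: req holds, but (busy ∨ ack) fails at k=6 → not this j.
No j in the window works → until fails.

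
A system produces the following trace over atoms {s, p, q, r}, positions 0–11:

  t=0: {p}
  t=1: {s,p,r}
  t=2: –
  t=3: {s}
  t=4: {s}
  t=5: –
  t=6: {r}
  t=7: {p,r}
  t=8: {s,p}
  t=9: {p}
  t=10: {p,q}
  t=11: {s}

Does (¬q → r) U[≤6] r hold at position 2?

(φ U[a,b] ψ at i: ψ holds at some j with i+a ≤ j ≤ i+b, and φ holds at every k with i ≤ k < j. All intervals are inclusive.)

Need some j in [2,8] with r, and (¬q → r) at every k in [2,j-1].
  j=2: r false.
  j=3: r false.
  j=4: r false.
  j=5: r false.
  j=6: r holds, but (¬q → r) fails at k=2 → not this j.
  j=7: r holds, but (¬q → r) fails at k=2 → not this j.
  j=8: r false.
No j in the window works → until fails.

False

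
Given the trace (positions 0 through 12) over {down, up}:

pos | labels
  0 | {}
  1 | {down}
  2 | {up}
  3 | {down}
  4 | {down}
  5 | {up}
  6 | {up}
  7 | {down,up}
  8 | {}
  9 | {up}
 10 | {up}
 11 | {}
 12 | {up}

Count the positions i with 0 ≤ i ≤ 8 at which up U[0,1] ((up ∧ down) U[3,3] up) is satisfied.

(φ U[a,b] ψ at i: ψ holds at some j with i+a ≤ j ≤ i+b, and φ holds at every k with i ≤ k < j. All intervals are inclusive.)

0

Evaluate at each i in [0,8]:
  i=0: ✗ (no rhs in [0,1])
  i=1: ✗ (no rhs in [1,2])
  i=2: ✗ (no rhs in [2,3])
  i=3: ✗ (no rhs in [3,4])
  i=4: ✗ (no rhs in [4,5])
  i=5: ✗ (no rhs in [5,6])
  i=6: ✗ (no rhs in [6,7])
  i=7: ✗ (no rhs in [7,8])
  i=8: ✗ (no rhs in [8,9])
Positions where it holds: {} → 0.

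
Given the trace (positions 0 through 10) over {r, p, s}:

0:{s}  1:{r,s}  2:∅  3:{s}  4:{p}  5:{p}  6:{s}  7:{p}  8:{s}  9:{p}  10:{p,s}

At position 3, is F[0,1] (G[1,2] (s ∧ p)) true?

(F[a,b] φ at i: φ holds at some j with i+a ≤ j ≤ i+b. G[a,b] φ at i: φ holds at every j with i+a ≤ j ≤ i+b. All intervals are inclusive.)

Check G[1,2] (s ∧ p) at each j in [3,4]:
  j=3: fails at 4
  j=4: fails at 5
No position in the window satisfies it → formula fails.

Does not hold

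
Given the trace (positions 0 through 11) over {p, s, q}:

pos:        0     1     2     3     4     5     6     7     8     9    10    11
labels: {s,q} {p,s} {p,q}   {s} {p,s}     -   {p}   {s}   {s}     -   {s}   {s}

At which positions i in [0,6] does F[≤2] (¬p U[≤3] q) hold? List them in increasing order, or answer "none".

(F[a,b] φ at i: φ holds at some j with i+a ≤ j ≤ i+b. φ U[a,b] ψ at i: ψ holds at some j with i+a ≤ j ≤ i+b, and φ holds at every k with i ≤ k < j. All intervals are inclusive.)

0, 1, 2

Evaluate at each i in [0,6]:
  i=0: ✓ (witness j=0)
  i=1: ✓ (witness j=2)
  i=2: ✓ (witness j=2)
  i=3: ✗ (none in [3,5])
  i=4: ✗ (none in [4,6])
  i=5: ✗ (none in [5,7])
  i=6: ✗ (none in [6,8])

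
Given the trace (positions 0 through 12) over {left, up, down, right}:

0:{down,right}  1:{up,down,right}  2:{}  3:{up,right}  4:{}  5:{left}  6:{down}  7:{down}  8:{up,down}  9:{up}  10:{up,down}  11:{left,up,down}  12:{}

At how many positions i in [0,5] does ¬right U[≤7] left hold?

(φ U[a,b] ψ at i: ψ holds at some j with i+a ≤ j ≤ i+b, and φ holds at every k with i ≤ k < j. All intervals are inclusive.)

2

Evaluate at each i in [0,5]:
  i=0: ✗ (lhs fails at k=0 before rhs at j=5)
  i=1: ✗ (lhs fails at k=1 before rhs at j=5)
  i=2: ✗ (lhs fails at k=3 before rhs at j=5)
  i=3: ✗ (lhs fails at k=3 before rhs at j=5)
  i=4: ✓ (rhs at j=5; lhs holds on [4,4])
  i=5: ✓ (rhs at j=5)
Positions where it holds: {4, 5} → 2.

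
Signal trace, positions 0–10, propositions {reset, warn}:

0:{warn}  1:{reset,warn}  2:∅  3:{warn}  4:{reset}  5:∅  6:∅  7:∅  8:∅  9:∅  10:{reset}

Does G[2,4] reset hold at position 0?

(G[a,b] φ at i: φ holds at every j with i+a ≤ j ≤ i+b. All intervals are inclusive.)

Does not hold

Check reset at every j in [2,4]:
  j=2: false
  j=3: false
  j=4: true
Fails at j=2 → formula fails.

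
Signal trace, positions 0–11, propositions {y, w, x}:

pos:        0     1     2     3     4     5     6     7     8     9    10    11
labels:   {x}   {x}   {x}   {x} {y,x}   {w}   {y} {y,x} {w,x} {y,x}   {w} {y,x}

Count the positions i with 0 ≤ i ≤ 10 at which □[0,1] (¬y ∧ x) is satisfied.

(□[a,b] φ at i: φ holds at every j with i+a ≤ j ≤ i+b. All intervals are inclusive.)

Evaluate at each i in [0,10]:
  i=0: ✓ (all of [0,1])
  i=1: ✓ (all of [1,2])
  i=2: ✓ (all of [2,3])
  i=3: ✗ (fails at j=4)
  i=4: ✗ (fails at j=4)
  i=5: ✗ (fails at j=5)
  i=6: ✗ (fails at j=6)
  i=7: ✗ (fails at j=7)
  i=8: ✗ (fails at j=9)
  i=9: ✗ (fails at j=9)
  i=10: ✗ (fails at j=10)
Positions where it holds: {0, 1, 2} → 3.

3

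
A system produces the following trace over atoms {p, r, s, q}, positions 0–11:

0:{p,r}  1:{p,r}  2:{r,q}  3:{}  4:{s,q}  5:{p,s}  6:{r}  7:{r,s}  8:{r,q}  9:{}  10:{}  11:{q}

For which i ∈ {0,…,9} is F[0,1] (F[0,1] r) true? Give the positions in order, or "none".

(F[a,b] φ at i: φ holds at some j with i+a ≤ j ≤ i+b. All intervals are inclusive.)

0, 1, 2, 4, 5, 6, 7, 8

Evaluate at each i in [0,9]:
  i=0: ✓ (witness j=0)
  i=1: ✓ (witness j=1)
  i=2: ✓ (witness j=2)
  i=3: ✗ (none in [3,4])
  i=4: ✓ (witness j=5)
  i=5: ✓ (witness j=5)
  i=6: ✓ (witness j=6)
  i=7: ✓ (witness j=7)
  i=8: ✓ (witness j=8)
  i=9: ✗ (none in [9,10])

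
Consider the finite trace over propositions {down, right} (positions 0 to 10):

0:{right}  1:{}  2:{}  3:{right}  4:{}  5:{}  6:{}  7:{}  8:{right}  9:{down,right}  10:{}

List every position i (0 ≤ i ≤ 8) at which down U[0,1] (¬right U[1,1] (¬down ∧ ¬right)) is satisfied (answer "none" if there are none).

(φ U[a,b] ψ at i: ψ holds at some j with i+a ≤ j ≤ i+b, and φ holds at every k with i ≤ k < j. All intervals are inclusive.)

1, 4, 5, 6

Evaluate at each i in [0,8]:
  i=0: ✗ (lhs fails at k=0 before rhs at j=1)
  i=1: ✓ (rhs at j=1)
  i=2: ✗ (no rhs in [2,3])
  i=3: ✗ (lhs fails at k=3 before rhs at j=4)
  i=4: ✓ (rhs at j=4)
  i=5: ✓ (rhs at j=5)
  i=6: ✓ (rhs at j=6)
  i=7: ✗ (no rhs in [7,8])
  i=8: ✗ (no rhs in [8,9])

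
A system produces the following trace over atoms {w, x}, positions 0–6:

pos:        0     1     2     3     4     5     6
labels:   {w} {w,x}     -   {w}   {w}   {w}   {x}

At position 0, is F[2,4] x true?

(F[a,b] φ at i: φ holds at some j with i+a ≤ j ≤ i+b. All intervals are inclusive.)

Check x at each j in [2,4]:
  j=2: false
  j=3: false
  j=4: false
No position in the window satisfies it → formula fails.

False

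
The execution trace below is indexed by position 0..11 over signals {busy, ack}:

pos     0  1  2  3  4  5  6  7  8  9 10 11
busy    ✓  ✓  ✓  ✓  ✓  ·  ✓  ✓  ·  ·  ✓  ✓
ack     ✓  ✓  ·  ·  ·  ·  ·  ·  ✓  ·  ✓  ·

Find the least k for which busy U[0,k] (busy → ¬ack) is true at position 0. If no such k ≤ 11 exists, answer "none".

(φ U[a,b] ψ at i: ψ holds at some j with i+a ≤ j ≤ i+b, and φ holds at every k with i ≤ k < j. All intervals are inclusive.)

2

Need earliest j ≥ 0 with (busy → ¬ack), and busy at every k in [0,j-1].
  j=0: rhs fails.
  j=1: rhs fails.
  j=2: rhs holds; lhs holds on [0,1]. k = 2.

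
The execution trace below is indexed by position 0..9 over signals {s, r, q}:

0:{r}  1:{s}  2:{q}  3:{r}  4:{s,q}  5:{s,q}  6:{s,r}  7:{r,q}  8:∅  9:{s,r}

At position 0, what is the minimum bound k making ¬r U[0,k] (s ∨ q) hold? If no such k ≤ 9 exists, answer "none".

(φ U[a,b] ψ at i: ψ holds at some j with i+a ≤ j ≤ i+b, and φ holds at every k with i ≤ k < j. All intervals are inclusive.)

none

Need earliest j ≥ 0 with (s ∨ q), and ¬r at every k in [0,j-1].
  j=0: rhs fails.
  j=1: rhs holds but lhs fails at k=0.
  j=2: rhs holds but lhs fails at k=0.
  j=3: rhs fails.
  j=4: rhs holds but lhs fails at k=0.
  j=5: rhs holds but lhs fails at k=0.
  j=6: rhs holds but lhs fails at k=0.
  j=7: rhs holds but lhs fails at k=0.
  j=8: rhs fails.
  j=9: rhs holds but lhs fails at k=0.
No witness within the range → none.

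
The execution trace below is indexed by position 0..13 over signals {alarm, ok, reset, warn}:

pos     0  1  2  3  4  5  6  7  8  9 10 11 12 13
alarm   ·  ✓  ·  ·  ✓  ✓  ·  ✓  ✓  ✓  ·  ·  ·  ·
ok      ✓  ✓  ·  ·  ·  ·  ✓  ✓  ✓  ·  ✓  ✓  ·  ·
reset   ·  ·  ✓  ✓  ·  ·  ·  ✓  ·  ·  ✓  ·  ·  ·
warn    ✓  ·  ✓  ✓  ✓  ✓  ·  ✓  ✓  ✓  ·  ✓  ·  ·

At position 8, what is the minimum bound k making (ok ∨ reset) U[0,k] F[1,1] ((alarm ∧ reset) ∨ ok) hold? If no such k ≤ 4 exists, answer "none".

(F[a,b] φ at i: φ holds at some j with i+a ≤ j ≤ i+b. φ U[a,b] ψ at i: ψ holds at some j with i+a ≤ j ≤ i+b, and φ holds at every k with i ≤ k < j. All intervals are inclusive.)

Need earliest j ≥ 8 with F[1,1] ((alarm ∧ reset) ∨ ok), and (ok ∨ reset) at every k in [8,j-1].
  j=8: rhs fails.
  j=9: rhs holds; lhs holds on [8,8]. k = 1.

1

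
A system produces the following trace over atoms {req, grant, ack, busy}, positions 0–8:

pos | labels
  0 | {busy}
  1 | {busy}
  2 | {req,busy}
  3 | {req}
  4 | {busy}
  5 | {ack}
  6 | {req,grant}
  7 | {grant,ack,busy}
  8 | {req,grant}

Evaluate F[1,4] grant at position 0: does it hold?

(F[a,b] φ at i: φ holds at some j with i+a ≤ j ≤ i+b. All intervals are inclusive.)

No

Check grant at each j in [1,4]:
  j=1: false
  j=2: false
  j=3: false
  j=4: false
No position in the window satisfies it → formula fails.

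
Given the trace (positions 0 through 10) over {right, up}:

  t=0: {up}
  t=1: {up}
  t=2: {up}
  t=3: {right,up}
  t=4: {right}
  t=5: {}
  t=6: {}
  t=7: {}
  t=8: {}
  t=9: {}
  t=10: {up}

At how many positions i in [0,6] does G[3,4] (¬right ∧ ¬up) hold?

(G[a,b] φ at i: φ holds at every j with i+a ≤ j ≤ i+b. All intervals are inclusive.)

4

Evaluate at each i in [0,6]:
  i=0: ✗ (fails at j=3)
  i=1: ✗ (fails at j=4)
  i=2: ✓ (all of [5,6])
  i=3: ✓ (all of [6,7])
  i=4: ✓ (all of [7,8])
  i=5: ✓ (all of [8,9])
  i=6: ✗ (fails at j=10)
Positions where it holds: {2, 3, 4, 5} → 4.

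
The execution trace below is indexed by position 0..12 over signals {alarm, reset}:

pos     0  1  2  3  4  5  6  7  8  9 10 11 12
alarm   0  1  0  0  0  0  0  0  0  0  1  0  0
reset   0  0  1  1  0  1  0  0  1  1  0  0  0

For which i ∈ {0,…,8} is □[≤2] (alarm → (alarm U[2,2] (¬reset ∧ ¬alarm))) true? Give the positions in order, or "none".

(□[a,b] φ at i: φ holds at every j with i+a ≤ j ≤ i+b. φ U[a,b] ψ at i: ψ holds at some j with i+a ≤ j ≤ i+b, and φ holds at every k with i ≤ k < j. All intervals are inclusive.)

Evaluate at each i in [0,8]:
  i=0: ✗ (fails at j=1)
  i=1: ✗ (fails at j=1)
  i=2: ✓ (all of [2,4])
  i=3: ✓ (all of [3,5])
  i=4: ✓ (all of [4,6])
  i=5: ✓ (all of [5,7])
  i=6: ✓ (all of [6,8])
  i=7: ✓ (all of [7,9])
  i=8: ✗ (fails at j=10)

2, 3, 4, 5, 6, 7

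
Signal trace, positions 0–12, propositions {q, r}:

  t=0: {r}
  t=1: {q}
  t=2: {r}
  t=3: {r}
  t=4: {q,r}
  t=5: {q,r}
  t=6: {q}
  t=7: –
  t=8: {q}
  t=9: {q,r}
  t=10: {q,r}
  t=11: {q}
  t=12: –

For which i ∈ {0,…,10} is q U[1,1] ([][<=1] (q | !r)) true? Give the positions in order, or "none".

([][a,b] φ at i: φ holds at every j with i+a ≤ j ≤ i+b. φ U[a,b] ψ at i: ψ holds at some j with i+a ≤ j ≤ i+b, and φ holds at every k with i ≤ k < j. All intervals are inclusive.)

Evaluate at each i in [0,10]:
  i=0: ✗ (no rhs in [1,1])
  i=1: ✗ (no rhs in [2,2])
  i=2: ✗ (no rhs in [3,3])
  i=3: ✗ (lhs fails at k=3 before rhs at j=4)
  i=4: ✓ (rhs at j=5; lhs holds on [4,4])
  i=5: ✓ (rhs at j=6; lhs holds on [5,5])
  i=6: ✓ (rhs at j=7; lhs holds on [6,6])
  i=7: ✗ (lhs fails at k=7 before rhs at j=8)
  i=8: ✓ (rhs at j=9; lhs holds on [8,8])
  i=9: ✓ (rhs at j=10; lhs holds on [9,9])
  i=10: ✓ (rhs at j=11; lhs holds on [10,10])

4, 5, 6, 8, 9, 10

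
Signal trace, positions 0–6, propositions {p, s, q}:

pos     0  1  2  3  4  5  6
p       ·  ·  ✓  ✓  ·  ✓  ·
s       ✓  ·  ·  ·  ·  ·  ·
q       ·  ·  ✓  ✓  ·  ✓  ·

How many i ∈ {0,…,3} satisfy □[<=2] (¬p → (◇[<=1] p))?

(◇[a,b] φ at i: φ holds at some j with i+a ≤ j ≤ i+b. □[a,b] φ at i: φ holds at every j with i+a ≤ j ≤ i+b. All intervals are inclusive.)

3

Evaluate at each i in [0,3]:
  i=0: ✗ (fails at j=0)
  i=1: ✓ (all of [1,3])
  i=2: ✓ (all of [2,4])
  i=3: ✓ (all of [3,5])
Positions where it holds: {1, 2, 3} → 3.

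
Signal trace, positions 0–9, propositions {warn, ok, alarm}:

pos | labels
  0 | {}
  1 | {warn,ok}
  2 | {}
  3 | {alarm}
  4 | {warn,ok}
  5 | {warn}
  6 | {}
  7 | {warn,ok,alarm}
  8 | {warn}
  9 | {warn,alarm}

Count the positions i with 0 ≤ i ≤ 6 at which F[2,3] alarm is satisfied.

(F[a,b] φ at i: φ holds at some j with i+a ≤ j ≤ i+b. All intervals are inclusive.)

Evaluate at each i in [0,6]:
  i=0: ✓ (witness j=3)
  i=1: ✓ (witness j=3)
  i=2: ✗ (none in [4,5])
  i=3: ✗ (none in [5,6])
  i=4: ✓ (witness j=7)
  i=5: ✓ (witness j=7)
  i=6: ✓ (witness j=9)
Positions where it holds: {0, 1, 4, 5, 6} → 5.

5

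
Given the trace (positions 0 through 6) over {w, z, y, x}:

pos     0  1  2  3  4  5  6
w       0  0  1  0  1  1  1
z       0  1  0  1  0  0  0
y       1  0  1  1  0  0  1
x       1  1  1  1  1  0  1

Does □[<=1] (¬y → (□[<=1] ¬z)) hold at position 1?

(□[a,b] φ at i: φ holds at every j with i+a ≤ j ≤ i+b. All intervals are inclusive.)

Check (¬y → (□[<=1] ¬z)) at every j in [1,2]:
  j=1: antecedent true; consequent fails at 1 → ✗
  j=2: antecedent false → ✓
Fails at j=1 → formula fails.

False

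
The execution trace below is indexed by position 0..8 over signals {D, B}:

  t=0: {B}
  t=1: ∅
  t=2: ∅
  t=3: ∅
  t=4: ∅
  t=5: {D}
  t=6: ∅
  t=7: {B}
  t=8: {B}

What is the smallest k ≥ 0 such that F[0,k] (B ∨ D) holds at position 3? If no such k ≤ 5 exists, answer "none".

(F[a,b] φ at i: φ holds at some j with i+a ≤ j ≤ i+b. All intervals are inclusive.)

Scan j = 3,4,… for (B ∨ D):
  j=3: fails
  j=4: fails
  j=5: holds
First hit at j=5, so smallest k = 5-3 = 2.

2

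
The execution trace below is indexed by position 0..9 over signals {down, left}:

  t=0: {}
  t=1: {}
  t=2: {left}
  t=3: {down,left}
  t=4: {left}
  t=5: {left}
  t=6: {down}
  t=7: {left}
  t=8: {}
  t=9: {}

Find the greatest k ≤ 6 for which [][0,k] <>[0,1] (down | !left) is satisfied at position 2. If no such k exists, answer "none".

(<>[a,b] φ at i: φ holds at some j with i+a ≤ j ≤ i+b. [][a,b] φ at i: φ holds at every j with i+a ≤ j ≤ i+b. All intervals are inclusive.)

<>[0,1] (down | !left) must hold from j=2 onward; find where it first fails.
  j=2: holds
  j=3: holds
  j=4: fails
Holds on [2,3], so largest k = 1.

1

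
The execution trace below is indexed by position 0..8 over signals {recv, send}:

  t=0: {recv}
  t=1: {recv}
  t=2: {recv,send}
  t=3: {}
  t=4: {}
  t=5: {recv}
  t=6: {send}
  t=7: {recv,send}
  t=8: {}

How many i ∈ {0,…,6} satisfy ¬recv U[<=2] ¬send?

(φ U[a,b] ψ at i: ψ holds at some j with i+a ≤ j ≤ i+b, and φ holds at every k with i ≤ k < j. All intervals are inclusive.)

5

Evaluate at each i in [0,6]:
  i=0: ✓ (rhs at j=0)
  i=1: ✓ (rhs at j=1)
  i=2: ✗ (lhs fails at k=2 before rhs at j=3)
  i=3: ✓ (rhs at j=3)
  i=4: ✓ (rhs at j=4)
  i=5: ✓ (rhs at j=5)
  i=6: ✗ (lhs fails at k=7 before rhs at j=8)
Positions where it holds: {0, 1, 3, 4, 5} → 5.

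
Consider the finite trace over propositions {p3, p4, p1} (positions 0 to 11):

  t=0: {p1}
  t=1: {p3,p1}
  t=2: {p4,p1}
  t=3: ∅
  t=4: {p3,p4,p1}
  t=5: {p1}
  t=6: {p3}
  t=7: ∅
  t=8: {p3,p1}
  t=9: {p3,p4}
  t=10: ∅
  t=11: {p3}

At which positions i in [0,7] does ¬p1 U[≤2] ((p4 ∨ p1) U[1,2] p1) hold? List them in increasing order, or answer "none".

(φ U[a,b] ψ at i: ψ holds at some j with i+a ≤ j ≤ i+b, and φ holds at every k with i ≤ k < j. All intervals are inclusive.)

0, 1, 3, 4

Evaluate at each i in [0,7]:
  i=0: ✓ (rhs at j=0)
  i=1: ✓ (rhs at j=1)
  i=2: ✗ (lhs fails at k=2 before rhs at j=4)
  i=3: ✓ (rhs at j=4; lhs holds on [3,3])
  i=4: ✓ (rhs at j=4)
  i=5: ✗ (no rhs in [5,7])
  i=6: ✗ (no rhs in [6,8])
  i=7: ✗ (no rhs in [7,9])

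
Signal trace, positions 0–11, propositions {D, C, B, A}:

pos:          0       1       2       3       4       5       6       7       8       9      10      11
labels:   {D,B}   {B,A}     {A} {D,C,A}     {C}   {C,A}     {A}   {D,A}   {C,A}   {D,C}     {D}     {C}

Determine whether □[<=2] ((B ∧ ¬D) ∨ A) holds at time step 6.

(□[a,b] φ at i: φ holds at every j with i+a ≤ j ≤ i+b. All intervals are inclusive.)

Check ((B ∧ ¬D) ∨ A) at every j in [6,8]:
  j=6: true
  j=7: true
  j=8: true
All positions satisfy it → formula holds.

Yes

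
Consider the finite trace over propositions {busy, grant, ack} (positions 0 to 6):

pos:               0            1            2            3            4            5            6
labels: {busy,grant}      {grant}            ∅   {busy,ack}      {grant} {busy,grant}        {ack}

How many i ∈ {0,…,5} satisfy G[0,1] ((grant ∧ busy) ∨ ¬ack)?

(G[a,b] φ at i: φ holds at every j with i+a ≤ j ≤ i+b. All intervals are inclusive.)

3

Evaluate at each i in [0,5]:
  i=0: ✓ (all of [0,1])
  i=1: ✓ (all of [1,2])
  i=2: ✗ (fails at j=3)
  i=3: ✗ (fails at j=3)
  i=4: ✓ (all of [4,5])
  i=5: ✗ (fails at j=6)
Positions where it holds: {0, 1, 4} → 3.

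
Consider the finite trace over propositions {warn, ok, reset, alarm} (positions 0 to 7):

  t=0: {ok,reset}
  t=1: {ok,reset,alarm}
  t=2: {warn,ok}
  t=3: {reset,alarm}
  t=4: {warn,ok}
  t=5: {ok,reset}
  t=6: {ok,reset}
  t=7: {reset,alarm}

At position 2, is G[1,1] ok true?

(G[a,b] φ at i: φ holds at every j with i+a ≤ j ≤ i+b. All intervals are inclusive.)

Check ok at every j in [3,3]:
  j=3: false
Fails at j=3 → formula fails.

Does not hold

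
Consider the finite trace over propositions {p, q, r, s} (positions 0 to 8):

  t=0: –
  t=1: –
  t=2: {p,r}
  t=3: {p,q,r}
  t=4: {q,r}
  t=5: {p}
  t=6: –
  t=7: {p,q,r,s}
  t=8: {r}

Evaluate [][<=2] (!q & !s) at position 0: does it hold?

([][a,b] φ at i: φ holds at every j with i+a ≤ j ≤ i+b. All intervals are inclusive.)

Check (!q & !s) at every j in [0,2]:
  j=0: true
  j=1: true
  j=2: true
All positions satisfy it → formula holds.

True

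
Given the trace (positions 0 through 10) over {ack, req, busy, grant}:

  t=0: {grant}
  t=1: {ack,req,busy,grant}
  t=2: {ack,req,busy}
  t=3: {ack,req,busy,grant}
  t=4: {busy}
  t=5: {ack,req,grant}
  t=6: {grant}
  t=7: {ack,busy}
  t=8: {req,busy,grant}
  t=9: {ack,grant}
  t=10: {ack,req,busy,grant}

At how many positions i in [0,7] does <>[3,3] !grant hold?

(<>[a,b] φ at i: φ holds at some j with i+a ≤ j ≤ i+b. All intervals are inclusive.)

Evaluate at each i in [0,7]:
  i=0: ✗ (none in [3,3])
  i=1: ✓ (witness j=4)
  i=2: ✗ (none in [5,5])
  i=3: ✗ (none in [6,6])
  i=4: ✓ (witness j=7)
  i=5: ✗ (none in [8,8])
  i=6: ✗ (none in [9,9])
  i=7: ✗ (none in [10,10])
Positions where it holds: {1, 4} → 2.

2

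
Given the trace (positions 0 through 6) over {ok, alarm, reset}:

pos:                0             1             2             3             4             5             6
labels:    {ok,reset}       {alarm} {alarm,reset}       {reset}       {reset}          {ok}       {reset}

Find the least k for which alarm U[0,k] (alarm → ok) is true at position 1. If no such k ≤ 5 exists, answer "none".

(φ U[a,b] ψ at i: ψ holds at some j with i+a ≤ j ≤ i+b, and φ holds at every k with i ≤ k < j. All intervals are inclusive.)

2

Need earliest j ≥ 1 with (alarm → ok), and alarm at every k in [1,j-1].
  j=1: rhs fails.
  j=2: rhs fails.
  j=3: rhs holds; lhs holds on [1,2]. k = 2.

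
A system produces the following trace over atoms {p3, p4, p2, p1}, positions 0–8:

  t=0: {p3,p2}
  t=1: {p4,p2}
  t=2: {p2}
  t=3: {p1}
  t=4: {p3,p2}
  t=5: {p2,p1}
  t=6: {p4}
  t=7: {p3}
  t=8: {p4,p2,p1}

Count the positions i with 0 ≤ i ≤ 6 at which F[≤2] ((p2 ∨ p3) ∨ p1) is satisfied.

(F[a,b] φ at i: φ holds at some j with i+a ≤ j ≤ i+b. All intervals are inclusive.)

Evaluate at each i in [0,6]:
  i=0: ✓ (witness j=0)
  i=1: ✓ (witness j=1)
  i=2: ✓ (witness j=2)
  i=3: ✓ (witness j=3)
  i=4: ✓ (witness j=4)
  i=5: ✓ (witness j=5)
  i=6: ✓ (witness j=7)
Positions where it holds: {0, 1, 2, 3, 4, 5, 6} → 7.

7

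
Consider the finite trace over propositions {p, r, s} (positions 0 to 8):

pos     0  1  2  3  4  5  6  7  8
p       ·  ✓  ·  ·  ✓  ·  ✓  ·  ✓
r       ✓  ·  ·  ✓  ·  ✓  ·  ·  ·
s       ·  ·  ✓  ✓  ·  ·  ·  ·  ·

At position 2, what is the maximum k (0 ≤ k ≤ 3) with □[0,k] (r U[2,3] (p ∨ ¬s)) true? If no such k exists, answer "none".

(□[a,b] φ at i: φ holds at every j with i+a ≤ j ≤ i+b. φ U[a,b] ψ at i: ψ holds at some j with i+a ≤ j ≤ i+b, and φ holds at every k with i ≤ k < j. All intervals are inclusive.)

(r U[2,3] (p ∨ ¬s)) must hold from j=2 onward; find where it first fails.
  j=2: fails → no k works.

none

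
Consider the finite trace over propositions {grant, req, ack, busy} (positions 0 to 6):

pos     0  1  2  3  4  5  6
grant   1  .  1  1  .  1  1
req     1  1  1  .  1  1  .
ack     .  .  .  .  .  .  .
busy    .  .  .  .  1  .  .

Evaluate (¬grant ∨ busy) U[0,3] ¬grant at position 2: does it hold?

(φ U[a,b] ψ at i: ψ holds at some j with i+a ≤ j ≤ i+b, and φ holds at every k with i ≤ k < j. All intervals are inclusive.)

No

Need some j in [2,5] with ¬grant, and (¬grant ∨ busy) at every k in [2,j-1].
  j=2: ¬grant false.
  j=3: ¬grant false.
  j=4: ¬grant holds, but (¬grant ∨ busy) fails at k=2 → not this j.
  j=5: ¬grant false.
No j in the window works → until fails.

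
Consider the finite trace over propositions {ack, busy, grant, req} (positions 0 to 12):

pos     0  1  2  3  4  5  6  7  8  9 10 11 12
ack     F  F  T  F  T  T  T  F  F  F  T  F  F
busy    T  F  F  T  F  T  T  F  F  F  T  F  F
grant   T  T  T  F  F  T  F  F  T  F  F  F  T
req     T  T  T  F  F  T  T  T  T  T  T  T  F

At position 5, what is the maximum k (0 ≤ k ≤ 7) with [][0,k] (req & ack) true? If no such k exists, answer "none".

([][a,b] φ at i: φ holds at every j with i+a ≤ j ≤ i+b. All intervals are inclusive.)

(req & ack) must hold from j=5 onward; find where it first fails.
  j=5: holds
  j=6: holds
  j=7: fails
Holds on [5,6], so largest k = 1.

1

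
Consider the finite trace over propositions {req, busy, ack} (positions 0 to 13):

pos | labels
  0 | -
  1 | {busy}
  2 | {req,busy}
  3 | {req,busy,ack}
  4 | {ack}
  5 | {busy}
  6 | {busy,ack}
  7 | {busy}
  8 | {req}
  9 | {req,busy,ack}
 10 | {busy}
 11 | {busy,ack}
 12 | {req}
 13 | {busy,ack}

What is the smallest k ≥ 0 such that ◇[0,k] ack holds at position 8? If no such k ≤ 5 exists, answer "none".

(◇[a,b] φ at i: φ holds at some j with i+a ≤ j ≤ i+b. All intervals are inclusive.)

Scan j = 8,9,… for ack:
  j=8: fails
  j=9: holds
First hit at j=9, so smallest k = 9-8 = 1.

1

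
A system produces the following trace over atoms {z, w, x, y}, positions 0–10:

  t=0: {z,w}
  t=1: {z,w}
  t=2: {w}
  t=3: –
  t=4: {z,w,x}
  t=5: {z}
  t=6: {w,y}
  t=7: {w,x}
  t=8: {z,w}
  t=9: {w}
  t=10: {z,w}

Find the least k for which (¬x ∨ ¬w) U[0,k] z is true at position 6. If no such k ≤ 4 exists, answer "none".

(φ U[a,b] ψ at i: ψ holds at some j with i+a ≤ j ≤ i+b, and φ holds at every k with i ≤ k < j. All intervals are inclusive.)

Need earliest j ≥ 6 with z, and (¬x ∨ ¬w) at every k in [6,j-1].
  j=6: rhs fails.
  j=7: rhs fails.
  j=8: rhs holds but lhs fails at k=7.
  j=9: rhs fails.
  j=10: rhs holds but lhs fails at k=7.
No witness within the range → none.

none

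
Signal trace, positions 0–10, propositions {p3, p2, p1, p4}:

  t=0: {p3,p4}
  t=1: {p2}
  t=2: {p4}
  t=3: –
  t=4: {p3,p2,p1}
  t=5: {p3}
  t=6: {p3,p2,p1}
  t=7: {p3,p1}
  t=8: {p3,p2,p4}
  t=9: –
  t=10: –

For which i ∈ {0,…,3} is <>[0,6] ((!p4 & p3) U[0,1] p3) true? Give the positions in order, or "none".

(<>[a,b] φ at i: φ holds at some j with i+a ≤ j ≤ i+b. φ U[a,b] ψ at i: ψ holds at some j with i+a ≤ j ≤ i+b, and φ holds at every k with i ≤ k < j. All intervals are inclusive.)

Evaluate at each i in [0,3]:
  i=0: ✓ (witness j=0)
  i=1: ✓ (witness j=4)
  i=2: ✓ (witness j=4)
  i=3: ✓ (witness j=4)

0, 1, 2, 3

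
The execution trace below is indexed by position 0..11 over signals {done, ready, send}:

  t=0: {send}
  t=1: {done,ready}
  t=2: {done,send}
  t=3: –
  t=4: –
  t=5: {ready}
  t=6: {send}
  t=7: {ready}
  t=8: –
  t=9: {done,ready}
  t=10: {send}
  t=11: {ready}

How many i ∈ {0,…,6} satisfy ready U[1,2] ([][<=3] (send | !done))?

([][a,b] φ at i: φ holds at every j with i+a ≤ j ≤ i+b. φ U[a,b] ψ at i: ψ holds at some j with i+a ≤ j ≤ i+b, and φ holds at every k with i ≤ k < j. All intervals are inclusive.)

1

Evaluate at each i in [0,6]:
  i=0: ✗ (lhs fails at k=0 before rhs at j=2)
  i=1: ✓ (rhs at j=2; lhs holds on [1,1])
  i=2: ✗ (lhs fails at k=2 before rhs at j=3)
  i=3: ✗ (lhs fails at k=3 before rhs at j=4)
  i=4: ✗ (lhs fails at k=4 before rhs at j=5)
  i=5: ✗ (no rhs in [6,7])
  i=6: ✗ (no rhs in [7,8])
Positions where it holds: {1} → 1.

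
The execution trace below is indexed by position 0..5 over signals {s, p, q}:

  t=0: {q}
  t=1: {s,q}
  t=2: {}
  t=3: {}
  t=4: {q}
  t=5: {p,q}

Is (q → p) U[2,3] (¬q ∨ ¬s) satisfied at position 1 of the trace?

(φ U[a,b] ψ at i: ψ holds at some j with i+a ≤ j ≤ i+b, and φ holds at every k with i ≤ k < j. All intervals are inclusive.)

No

Need some j in [3,4] with (¬q ∨ ¬s), and (q → p) at every k in [1,j-1].
  j=3: (¬q ∨ ¬s) holds, but (q → p) fails at k=1 → not this j.
  j=4: (¬q ∨ ¬s) holds, but (q → p) fails at k=1 → not this j.
No j in the window works → until fails.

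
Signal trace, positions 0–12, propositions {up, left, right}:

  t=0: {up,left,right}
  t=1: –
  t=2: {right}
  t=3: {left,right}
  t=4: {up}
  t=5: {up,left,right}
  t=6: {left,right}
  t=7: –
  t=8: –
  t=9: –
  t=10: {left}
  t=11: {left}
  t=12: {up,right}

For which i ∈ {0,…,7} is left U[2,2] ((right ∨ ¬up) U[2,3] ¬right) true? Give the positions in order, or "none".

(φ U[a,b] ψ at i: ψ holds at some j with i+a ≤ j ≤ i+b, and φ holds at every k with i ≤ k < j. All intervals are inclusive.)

5

Evaluate at each i in [0,7]:
  i=0: ✗ (lhs fails at k=1 before rhs at j=2)
  i=1: ✗ (no rhs in [3,3])
  i=2: ✗ (no rhs in [4,4])
  i=3: ✗ (lhs fails at k=4 before rhs at j=5)
  i=4: ✗ (lhs fails at k=4 before rhs at j=6)
  i=5: ✓ (rhs at j=7; lhs holds on [5,6])
  i=6: ✗ (lhs fails at k=7 before rhs at j=8)
  i=7: ✗ (lhs fails at k=7 before rhs at j=9)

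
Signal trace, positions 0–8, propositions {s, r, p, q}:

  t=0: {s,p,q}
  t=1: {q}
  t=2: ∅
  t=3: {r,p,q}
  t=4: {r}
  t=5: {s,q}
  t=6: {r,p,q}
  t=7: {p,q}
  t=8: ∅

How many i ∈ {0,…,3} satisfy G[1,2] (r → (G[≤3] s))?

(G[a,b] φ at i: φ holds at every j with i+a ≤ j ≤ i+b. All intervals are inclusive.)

Evaluate at each i in [0,3]:
  i=0: ✓ (all of [1,2])
  i=1: ✗ (fails at j=3)
  i=2: ✗ (fails at j=3)
  i=3: ✗ (fails at j=4)
Positions where it holds: {0} → 1.

1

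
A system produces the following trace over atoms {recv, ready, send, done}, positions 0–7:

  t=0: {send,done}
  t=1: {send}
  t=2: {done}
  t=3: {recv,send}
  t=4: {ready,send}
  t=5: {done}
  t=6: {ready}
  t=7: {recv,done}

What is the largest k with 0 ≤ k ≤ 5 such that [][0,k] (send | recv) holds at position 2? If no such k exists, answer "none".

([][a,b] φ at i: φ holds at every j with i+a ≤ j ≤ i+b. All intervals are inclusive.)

(send | recv) must hold from j=2 onward; find where it first fails.
  j=2: fails → no k works.

none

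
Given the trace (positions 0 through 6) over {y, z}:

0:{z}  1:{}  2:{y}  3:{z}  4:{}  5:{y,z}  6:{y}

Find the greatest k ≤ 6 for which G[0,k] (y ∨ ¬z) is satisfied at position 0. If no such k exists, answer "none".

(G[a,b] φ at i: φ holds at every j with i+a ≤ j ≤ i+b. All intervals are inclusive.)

none

(y ∨ ¬z) must hold from j=0 onward; find where it first fails.
  j=0: fails → no k works.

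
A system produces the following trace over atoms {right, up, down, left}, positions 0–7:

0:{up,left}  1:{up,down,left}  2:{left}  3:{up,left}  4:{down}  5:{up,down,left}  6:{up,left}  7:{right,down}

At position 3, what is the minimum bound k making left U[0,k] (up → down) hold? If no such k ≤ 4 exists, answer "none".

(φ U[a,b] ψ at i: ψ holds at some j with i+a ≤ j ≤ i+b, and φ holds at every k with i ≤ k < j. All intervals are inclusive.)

1

Need earliest j ≥ 3 with (up → down), and left at every k in [3,j-1].
  j=3: rhs fails.
  j=4: rhs holds; lhs holds on [3,3]. k = 1.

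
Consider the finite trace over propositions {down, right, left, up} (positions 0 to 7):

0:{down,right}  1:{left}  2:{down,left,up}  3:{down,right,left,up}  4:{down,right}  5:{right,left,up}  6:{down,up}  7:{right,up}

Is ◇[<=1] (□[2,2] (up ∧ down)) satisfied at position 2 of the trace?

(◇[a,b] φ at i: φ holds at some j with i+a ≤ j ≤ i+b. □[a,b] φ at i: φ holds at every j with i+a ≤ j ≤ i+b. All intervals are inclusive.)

Check □[2,2] (up ∧ down) at each j in [2,3]:
  j=2: fails at 4
  j=3: fails at 5
No position in the window satisfies it → formula fails.

No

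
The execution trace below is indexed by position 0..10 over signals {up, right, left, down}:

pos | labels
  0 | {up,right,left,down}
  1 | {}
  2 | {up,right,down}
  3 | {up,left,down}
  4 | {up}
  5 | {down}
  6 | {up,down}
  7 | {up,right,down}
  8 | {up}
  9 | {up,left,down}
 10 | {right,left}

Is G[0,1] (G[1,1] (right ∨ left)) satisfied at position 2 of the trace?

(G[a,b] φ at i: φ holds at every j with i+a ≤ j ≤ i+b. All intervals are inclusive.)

Check G[1,1] (right ∨ left) at every j in [2,3]:
  j=2: holds on [3,3]
  j=3: fails at 4
Fails at j=3 → formula fails.

Does not hold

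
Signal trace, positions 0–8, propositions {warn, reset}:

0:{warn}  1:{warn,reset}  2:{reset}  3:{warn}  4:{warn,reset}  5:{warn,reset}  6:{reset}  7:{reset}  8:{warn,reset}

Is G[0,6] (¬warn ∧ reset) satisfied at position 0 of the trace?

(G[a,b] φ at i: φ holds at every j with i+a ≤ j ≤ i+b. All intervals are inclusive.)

No

Check (¬warn ∧ reset) at every j in [0,6]:
  j=0: false
  j=1: false
  j=2: true
  j=3: false
  j=4: false
  j=5: false
  j=6: true
Fails at j=0 → formula fails.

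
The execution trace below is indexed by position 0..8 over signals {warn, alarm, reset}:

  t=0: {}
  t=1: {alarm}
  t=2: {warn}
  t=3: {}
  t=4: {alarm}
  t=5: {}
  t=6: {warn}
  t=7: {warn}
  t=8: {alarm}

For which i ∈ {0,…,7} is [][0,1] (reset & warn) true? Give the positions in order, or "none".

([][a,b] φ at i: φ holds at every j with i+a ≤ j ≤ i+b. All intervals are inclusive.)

Evaluate at each i in [0,7]:
  i=0: ✗ (fails at j=0)
  i=1: ✗ (fails at j=1)
  i=2: ✗ (fails at j=2)
  i=3: ✗ (fails at j=3)
  i=4: ✗ (fails at j=4)
  i=5: ✗ (fails at j=5)
  i=6: ✗ (fails at j=6)
  i=7: ✗ (fails at j=7)

none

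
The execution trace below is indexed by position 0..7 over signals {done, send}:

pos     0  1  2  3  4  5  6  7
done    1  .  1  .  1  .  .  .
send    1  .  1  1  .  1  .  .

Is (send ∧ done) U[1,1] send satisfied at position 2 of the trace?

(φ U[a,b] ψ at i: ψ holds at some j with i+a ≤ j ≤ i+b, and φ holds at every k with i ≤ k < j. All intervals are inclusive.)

Yes

Need some j in [3,3] with send, and (send ∧ done) at every k in [2,j-1].
  j=3: send holds; (send ∧ done) holds at every k in [2,2] → satisfied.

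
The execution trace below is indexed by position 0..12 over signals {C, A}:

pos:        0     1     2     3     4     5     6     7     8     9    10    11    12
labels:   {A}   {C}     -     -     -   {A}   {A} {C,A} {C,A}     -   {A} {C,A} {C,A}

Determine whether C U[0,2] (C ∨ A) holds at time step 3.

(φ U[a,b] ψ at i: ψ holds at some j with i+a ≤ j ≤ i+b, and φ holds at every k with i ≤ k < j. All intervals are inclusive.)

No

Need some j in [3,5] with (C ∨ A), and C at every k in [3,j-1].
  j=3: (C ∨ A) false.
  j=4: (C ∨ A) false.
  j=5: (C ∨ A) holds, but C fails at k=3 → not this j.
No j in the window works → until fails.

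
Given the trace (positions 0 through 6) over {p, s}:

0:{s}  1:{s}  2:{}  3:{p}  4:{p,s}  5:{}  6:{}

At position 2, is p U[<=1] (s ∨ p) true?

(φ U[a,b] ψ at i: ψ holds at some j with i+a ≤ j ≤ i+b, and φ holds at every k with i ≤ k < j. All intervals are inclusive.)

Need some j in [2,3] with (s ∨ p), and p at every k in [2,j-1].
  j=2: (s ∨ p) false.
  j=3: (s ∨ p) holds, but p fails at k=2 → not this j.
No j in the window works → until fails.

No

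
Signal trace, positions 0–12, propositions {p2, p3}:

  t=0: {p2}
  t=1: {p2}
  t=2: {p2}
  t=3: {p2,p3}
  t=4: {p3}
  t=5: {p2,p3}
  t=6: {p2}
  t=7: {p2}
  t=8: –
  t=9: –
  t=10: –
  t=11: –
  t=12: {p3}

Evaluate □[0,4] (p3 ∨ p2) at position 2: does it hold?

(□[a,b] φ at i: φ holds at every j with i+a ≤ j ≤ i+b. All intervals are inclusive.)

Yes

Check (p3 ∨ p2) at every j in [2,6]:
  j=2: true
  j=3: true
  j=4: true
  j=5: true
  j=6: true
All positions satisfy it → formula holds.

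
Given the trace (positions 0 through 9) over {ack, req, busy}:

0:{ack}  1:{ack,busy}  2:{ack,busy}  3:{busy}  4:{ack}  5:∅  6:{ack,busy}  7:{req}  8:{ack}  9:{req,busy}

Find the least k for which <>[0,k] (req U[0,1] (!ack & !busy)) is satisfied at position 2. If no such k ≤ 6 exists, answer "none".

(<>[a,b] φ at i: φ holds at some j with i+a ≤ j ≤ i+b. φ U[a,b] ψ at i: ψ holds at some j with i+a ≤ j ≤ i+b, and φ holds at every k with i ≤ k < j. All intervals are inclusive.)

Scan j = 2,3,… for (req U[0,1] (!ack & !busy)):
  j=2: fails
  j=3: fails
  j=4: fails
  j=5: holds
First hit at j=5, so smallest k = 5-2 = 3.

3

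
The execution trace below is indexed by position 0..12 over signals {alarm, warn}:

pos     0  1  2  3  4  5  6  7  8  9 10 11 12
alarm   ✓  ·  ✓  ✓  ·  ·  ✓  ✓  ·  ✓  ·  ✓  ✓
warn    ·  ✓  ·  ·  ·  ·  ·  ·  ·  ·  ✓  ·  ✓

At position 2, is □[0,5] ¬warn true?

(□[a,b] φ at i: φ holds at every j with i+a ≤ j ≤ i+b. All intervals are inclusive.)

Check ¬warn at every j in [2,7]:
  j=2: true
  j=3: true
  j=4: true
  j=5: true
  j=6: true
  j=7: true
All positions satisfy it → formula holds.

Yes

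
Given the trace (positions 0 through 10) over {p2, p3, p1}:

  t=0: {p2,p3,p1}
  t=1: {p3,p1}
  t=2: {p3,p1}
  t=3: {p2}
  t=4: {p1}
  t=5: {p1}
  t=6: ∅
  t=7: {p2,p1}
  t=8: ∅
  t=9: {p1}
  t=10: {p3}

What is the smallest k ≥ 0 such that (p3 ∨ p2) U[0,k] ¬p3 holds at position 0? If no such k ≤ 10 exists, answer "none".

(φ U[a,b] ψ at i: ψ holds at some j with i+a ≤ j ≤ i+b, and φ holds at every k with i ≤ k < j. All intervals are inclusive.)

3

Need earliest j ≥ 0 with ¬p3, and (p3 ∨ p2) at every k in [0,j-1].
  j=0: rhs fails.
  j=1: rhs fails.
  j=2: rhs fails.
  j=3: rhs holds; lhs holds on [0,2]. k = 3.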